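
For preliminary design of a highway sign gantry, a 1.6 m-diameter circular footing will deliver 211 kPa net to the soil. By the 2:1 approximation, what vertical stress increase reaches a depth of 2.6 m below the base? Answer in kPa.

By the 2:1 method the load spreads at 1 horizontal : 2 vertical, so at depth z the loaded area has grown by z in each plan dimension:
Δσ ≈ qD²/(D+z)² = 211×1.6²/(1.6+2.6)² = 30.621 kPa

Δσ_z ≈ 30.6 kPa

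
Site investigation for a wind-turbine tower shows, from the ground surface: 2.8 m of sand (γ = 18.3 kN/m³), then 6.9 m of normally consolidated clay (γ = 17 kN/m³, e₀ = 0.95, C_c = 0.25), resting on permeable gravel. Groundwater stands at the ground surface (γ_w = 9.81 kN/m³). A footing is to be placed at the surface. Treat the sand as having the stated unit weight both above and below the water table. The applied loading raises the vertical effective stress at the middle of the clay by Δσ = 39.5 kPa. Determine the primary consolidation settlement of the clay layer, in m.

Mid-depth of clay below the ground surface: z = 2.8 + 6.9/2 = 6.25 m.
Total vertical stress at mid-clay: σ_v = 18.3×2.8 + 17×3.45 = 109.89 kPa.
Pore pressure: u = 9.81×(6.25 − 0) = 61.312 kPa.
Initial effective stress: σ'_0 = σ_v − u = 109.89 − 61.312 = 48.578 kPa.
Final effective stress: σ'_f = σ'_0 + Δσ = 48.578 + 39.5 = 88.078 kPa.
Normally consolidated clay, so the full stress increment lies on the virgin compression line:
S_c = C_c·H/(1+e₀)·log₁₀(σ'_f/σ'_0) = 0.25×6.9/(1+0.95)×log₁₀(88.078/48.578)
    = 0.88462 × 0.25843 = 0.2286 m

S_c ≈ 0.229 m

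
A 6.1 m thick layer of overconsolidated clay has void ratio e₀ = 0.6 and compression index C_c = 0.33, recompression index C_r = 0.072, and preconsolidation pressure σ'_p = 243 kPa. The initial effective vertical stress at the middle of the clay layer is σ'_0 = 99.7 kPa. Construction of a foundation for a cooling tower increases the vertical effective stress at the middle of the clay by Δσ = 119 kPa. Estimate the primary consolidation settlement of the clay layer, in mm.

S_c ≈ 93.6 mm

Final effective stress: σ'_f = 99.7 + 119 = 218.7 kPa.
σ'_f = 218.7 ≤ σ'_p = 243 kPa, so the clay remains overconsolidated and only the recompression index applies:
S_c = C_r·H/(1+e₀)·log₁₀(σ'_f/σ'_0) = 0.072×6.1/1.6×log₁₀(218.7/99.7)
    = 0.2745 × 0.34115 = 0.09365 m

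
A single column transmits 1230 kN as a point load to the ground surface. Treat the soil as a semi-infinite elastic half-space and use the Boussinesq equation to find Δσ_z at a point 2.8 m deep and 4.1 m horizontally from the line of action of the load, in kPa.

Δσ_z ≈ 4.27 kPa

Boussinesq vertical stress below a point load on an elastic half-space:
Δσ_z = 3P/(2πz²) · [1 + (r/z)²]^(−5/2)
r/z = 4.1/2.8 = 1.4643; [1+(r/z)²]^(−5/2) = 0.057049.
Δσ_z = 3×1230/(2π×2.8²) × 0.057049 = 74.908 × 0.057049 = 4.273 kPa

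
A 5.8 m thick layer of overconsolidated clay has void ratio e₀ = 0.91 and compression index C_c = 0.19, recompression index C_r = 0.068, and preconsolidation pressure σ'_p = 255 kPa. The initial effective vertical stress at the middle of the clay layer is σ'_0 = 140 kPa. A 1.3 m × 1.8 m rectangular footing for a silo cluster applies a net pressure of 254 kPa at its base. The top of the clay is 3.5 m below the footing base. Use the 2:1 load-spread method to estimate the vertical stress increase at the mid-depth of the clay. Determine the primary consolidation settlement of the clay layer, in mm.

S_c ≈ 5.83 mm

Mid-depth of clay below the footing base: z = 3.5 + 5.8/2 = 6.4 m.
Stress increase at mid-clay by the 2:1 spreading method:
Δσ = qBL/((B+z)(L+z)) = 254×1.3×1.8/((1.3+6.4)(1.8+6.4)) = 9.4134 kPa
Final effective stress: σ'_f = 140 + 9.4134 = 149.41 kPa.
σ'_f = 149.41 ≤ σ'_p = 255 kPa, so the clay remains overconsolidated and only the recompression index applies:
S_c = C_r·H/(1+e₀)·log₁₀(σ'_f/σ'_0) = 0.068×5.8/1.91×log₁₀(149.41/140)
    = 0.20649 × 0.028252 = 0.005834 m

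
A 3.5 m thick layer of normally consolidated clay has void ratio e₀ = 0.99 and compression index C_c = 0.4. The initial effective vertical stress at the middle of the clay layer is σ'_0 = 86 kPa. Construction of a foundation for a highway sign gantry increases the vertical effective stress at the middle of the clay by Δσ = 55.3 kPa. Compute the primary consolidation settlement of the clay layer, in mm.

Final effective stress: σ'_f = σ'_0 + Δσ = 86 + 55.3 = 141.3 kPa.
Normally consolidated clay, so the full stress increment lies on the virgin compression line:
S_c = C_c·H/(1+e₀)·log₁₀(σ'_f/σ'_0) = 0.4×3.5/(1+0.99)×log₁₀(141.3/86)
    = 0.70352 × 0.21564 = 0.1517 m

S_c ≈ 152 mm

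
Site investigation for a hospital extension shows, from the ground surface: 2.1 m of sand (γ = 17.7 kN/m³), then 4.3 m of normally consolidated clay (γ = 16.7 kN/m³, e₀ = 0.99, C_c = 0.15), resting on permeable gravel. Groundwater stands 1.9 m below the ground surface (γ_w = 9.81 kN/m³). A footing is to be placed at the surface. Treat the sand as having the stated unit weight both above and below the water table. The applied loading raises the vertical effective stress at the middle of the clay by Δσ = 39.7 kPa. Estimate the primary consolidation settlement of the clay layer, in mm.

Mid-depth of clay below the ground surface: z = 2.1 + 4.3/2 = 4.25 m.
Total vertical stress at mid-clay: σ_v = 17.7×2.1 + 16.7×2.15 = 73.075 kPa.
Pore pressure: u = 9.81×(4.25 − 1.9) = 23.054 kPa.
Initial effective stress: σ'_0 = σ_v − u = 73.075 − 23.054 = 50.021 kPa.
Final effective stress: σ'_f = σ'_0 + Δσ = 50.021 + 39.7 = 89.721 kPa.
Normally consolidated clay, so the full stress increment lies on the virgin compression line:
S_c = C_c·H/(1+e₀)·log₁₀(σ'_f/σ'_0) = 0.15×4.3/(1+0.99)×log₁₀(89.721/50.021)
    = 0.32412 × 0.25374 = 0.08224 m

S_c ≈ 82.2 mm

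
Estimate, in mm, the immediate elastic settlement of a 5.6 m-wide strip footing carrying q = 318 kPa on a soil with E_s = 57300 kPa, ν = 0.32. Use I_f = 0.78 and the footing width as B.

Immediate (elastic) settlement: S_e = q·B·(1−ν²)/E_s · I_f.
S_e = 318 × 5.6 × (1 − 0.32²) / 57300 × 0.78
    = 318 × 5.6 × 0.8976 / 57300 × 0.78
    = 0.02176 m = 21.76 mm

S_e ≈ 21.8 mm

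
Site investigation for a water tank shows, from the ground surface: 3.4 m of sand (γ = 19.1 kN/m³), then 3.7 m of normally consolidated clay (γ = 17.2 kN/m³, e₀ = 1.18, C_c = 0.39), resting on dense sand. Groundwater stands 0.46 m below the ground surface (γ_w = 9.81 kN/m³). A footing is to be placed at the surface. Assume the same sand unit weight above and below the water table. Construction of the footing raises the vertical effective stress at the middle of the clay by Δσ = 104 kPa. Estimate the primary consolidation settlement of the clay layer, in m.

Mid-depth of clay below the ground surface: z = 3.4 + 3.7/2 = 5.25 m.
Total vertical stress at mid-clay: σ_v = 19.1×3.4 + 17.2×1.85 = 96.76 kPa.
Pore pressure: u = 9.81×(5.25 − 0.46) = 46.99 kPa.
Initial effective stress: σ'_0 = σ_v − u = 96.76 − 46.99 = 49.77 kPa.
Final effective stress: σ'_f = σ'_0 + Δσ = 49.77 + 104 = 153.77 kPa.
Normally consolidated clay, so the full stress increment lies on the virgin compression line:
S_c = C_c·H/(1+e₀)·log₁₀(σ'_f/σ'_0) = 0.39×3.7/(1+1.18)×log₁₀(153.77/49.77)
    = 0.66193 × 0.4899 = 0.3243 m

S_c ≈ 0.324 m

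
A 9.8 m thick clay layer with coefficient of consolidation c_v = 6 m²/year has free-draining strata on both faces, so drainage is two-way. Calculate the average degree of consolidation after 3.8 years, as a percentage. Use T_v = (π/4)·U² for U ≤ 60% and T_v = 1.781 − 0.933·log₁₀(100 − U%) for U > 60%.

U ≈ 92.2 %

Drainage path length: H_d = H/2 = 4.9 m (double drainage).
T_v = c_v·t/H_d² = 6×3.8/4.9² = 0.9496.
T_v = 0.9496 corresponds to the U > 60% branch:
U = 1 − 10^((1.781 − T_v)/0.933)/100 = 0.9222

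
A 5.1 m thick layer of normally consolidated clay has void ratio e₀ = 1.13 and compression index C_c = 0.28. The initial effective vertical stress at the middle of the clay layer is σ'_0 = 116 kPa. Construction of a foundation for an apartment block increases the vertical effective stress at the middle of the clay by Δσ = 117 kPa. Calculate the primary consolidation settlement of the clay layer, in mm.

S_c ≈ 203 mm

Final effective stress: σ'_f = σ'_0 + Δσ = 116 + 117 = 233 kPa.
Normally consolidated clay, so the full stress increment lies on the virgin compression line:
S_c = C_c·H/(1+e₀)·log₁₀(σ'_f/σ'_0) = 0.28×5.1/(1+1.13)×log₁₀(233/116)
    = 0.67042 × 0.3029 = 0.2031 m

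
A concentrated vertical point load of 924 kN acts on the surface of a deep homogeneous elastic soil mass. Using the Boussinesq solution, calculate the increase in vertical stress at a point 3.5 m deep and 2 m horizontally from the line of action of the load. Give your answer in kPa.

Boussinesq vertical stress below a point load on an elastic half-space:
Δσ_z = 3P/(2πz²) · [1 + (r/z)²]^(−5/2)
r/z = 2/3.5 = 0.57143; [1+(r/z)²]^(−5/2) = 0.49341.
Δσ_z = 3×924/(2π×3.5²) × 0.49341 = 36.014 × 0.49341 = 17.77 kPa

Δσ_z ≈ 17.8 kPa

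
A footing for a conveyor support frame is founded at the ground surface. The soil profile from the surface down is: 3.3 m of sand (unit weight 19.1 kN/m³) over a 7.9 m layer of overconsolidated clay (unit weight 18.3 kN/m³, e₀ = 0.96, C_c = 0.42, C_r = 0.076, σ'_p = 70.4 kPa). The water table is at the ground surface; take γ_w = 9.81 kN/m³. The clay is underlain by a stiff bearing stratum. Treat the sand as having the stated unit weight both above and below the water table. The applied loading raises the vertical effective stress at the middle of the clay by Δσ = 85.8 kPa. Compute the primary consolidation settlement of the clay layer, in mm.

S_c ≈ 568 mm

Mid-depth of clay below the ground surface: z = 3.3 + 7.9/2 = 7.25 m.
Total vertical stress at mid-clay: σ_v = 19.1×3.3 + 18.3×3.95 = 135.31 kPa.
Pore pressure: u = 9.81×(7.25 − 0) = 71.123 kPa.
Initial effective stress: σ'_0 = σ_v − u = 135.31 − 71.123 = 64.187 kPa.
Final effective stress: σ'_f = 64.187 + 85.8 = 149.99 kPa.
σ'_f = 149.99 > σ'_p = 70.4 kPa, so the stress path crosses the preconsolidation pressure — recompression up to σ'_p, then virgin compression beyond:
S_c = H/(1+e₀)·[C_r·log₁₀(σ'_p/σ'_0) + C_c·log₁₀(σ'_f/σ'_p)]
    = 7.9/1.96 × [0.076×log₁₀(70.4/64.187) + 0.42×log₁₀(149.99/70.4)]
    = 4.0306 × [0.0030495 + 0.13797] = 0.5684 m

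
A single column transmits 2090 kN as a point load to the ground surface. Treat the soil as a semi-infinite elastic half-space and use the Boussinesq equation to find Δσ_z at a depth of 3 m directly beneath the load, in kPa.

Boussinesq vertical stress below a point load on an elastic half-space:
Δσ_z = 3P/(2πz²) · [1 + (r/z)²]^(−5/2)
r/z = 0/3 = 0; [1+(r/z)²]^(−5/2) = 1.
Δσ_z = 3×2090/(2π×3²) × 1 = 110.88 × 1 = 110.9 kPa

Δσ_z ≈ 111 kPa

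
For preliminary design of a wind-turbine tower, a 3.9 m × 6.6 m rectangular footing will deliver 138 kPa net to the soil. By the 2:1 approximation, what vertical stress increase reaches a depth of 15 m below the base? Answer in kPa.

Δσ_z ≈ 8.7 kPa

By the 2:1 method the load spreads at 1 horizontal : 2 vertical, so at depth z the loaded area has grown by z in each plan dimension:
Δσ = qBL/((B+z)(L+z)) = 138×3.9×6.6/((3.9+15)(6.6+15)) = 8.7011 kPa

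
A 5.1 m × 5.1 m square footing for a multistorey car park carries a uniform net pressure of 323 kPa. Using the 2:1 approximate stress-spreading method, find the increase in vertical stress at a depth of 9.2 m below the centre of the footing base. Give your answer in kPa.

By the 2:1 method the load spreads at 1 horizontal : 2 vertical, so at depth z the loaded area has grown by z in each plan dimension:
Δσ = qBL/((B+z)(L+z)) = 323×5.1×5.1/((5.1+9.2)(5.1+9.2)) = 41.084 kPa

Δσ_z ≈ 41.1 kPa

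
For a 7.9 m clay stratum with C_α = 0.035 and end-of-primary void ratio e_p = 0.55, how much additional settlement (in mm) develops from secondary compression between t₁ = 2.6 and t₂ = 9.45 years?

Secondary compression: S_s = C_α·H/(1+e_p)·log₁₀(t₂/t₁)
S_s = 0.035×7.9/(1+0.55)×log₁₀(9.45/2.6)
    = 0.1784 × 0.5605 = 0.09998 m

S_s ≈ 100 mm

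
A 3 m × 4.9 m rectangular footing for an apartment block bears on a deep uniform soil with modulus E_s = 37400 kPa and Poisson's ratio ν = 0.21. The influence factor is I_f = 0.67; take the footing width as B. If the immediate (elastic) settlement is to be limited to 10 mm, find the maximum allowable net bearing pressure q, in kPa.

q ≈ 195 kPa

S_e = q·B·(1−ν²)/E_s · I_f  ⇒  q = S_e·E_s / (B·(1−ν²)·I_f).
q = 0.01 × 37400 / (3 × 0.9559 × 0.67) = 194.7 kPa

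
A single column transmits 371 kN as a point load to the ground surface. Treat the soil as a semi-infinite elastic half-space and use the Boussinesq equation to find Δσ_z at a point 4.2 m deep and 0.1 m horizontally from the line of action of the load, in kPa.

Boussinesq vertical stress below a point load on an elastic half-space:
Δσ_z = 3P/(2πz²) · [1 + (r/z)²]^(−5/2)
r/z = 0.1/4.2 = 0.02381; [1+(r/z)²]^(−5/2) = 0.99858.
Δσ_z = 3×371/(2π×4.2²) × 0.99858 = 10.042 × 0.99858 = 10.03 kPa

Δσ_z ≈ 10 kPa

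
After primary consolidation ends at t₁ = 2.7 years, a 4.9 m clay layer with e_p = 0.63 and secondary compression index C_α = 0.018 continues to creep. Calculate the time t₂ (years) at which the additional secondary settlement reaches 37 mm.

t₂ ≈ 13 years

S_s = C_α·H/(1+e_p)·log₁₀(t₂/t₁) ⇒ log₁₀(t₂/t₁) = S_s·(1+e_p)/(C_α·H).
log₁₀(t₂/t₁) = 0.037 × (1+0.63) / (0.018×4.9) = 0.6838
t₂ = t₁ × 10^0.6838 = 2.7 × 4.828 = 13.04 years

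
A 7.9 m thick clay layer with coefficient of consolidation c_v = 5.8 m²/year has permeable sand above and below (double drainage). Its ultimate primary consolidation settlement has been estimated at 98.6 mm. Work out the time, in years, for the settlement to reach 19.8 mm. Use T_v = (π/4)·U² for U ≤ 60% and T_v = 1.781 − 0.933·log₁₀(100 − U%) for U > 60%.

Drainage path length: H_d = H/2 = 3.95 m (double drainage).
U = S(t)/S_ult = 19.8/98.6 = 0.2008.
U ≤ 60%: T_v = (π/4)·U² = (π/4)×0.20081² = 0.031671.
t = T_v·H_d²/c_v = 0.031671×3.95²/5.8 = 0.0852 years.

t ≈ 0.0852 years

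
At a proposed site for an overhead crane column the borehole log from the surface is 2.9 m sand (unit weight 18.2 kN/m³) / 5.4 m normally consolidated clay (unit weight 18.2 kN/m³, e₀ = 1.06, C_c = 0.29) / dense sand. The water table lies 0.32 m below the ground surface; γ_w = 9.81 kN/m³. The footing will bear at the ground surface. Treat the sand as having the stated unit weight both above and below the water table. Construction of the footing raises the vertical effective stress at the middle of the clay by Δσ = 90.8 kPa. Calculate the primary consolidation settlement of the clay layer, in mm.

Mid-depth of clay below the ground surface: z = 2.9 + 5.4/2 = 5.6 m.
Total vertical stress at mid-clay: σ_v = 18.2×2.9 + 18.2×2.7 = 101.92 kPa.
Pore pressure: u = 9.81×(5.6 − 0.32) = 51.797 kPa.
Initial effective stress: σ'_0 = σ_v − u = 101.92 − 51.797 = 50.123 kPa.
Final effective stress: σ'_f = σ'_0 + Δσ = 50.123 + 90.8 = 140.92 kPa.
Normally consolidated clay, so the full stress increment lies on the virgin compression line:
S_c = C_c·H/(1+e₀)·log₁₀(σ'_f/σ'_0) = 0.29×5.4/(1+1.06)×log₁₀(140.92/50.123)
    = 0.76019 × 0.44894 = 0.3413 m

S_c ≈ 341 mm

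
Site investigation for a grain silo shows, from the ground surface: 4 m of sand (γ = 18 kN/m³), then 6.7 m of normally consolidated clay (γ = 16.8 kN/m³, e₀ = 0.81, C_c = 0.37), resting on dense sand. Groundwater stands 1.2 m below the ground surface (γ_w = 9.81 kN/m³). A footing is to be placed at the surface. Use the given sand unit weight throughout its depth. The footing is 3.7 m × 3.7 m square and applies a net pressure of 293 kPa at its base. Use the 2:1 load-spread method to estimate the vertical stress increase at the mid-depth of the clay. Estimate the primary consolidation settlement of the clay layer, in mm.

S_c ≈ 235 mm

Mid-depth of clay below the ground surface: z = 4 + 6.7/2 = 7.35 m.
Total vertical stress at mid-clay: σ_v = 18×4 + 16.8×3.35 = 128.28 kPa.
Pore pressure: u = 9.81×(7.35 − 1.2) = 60.332 kPa.
Initial effective stress: σ'_0 = σ_v − u = 128.28 − 60.332 = 67.948 kPa.
Stress increase at mid-clay by the 2:1 spreading method:
Δσ = qBL/((B+z)(L+z)) = 293×3.7×3.7/((3.7+7.35)(3.7+7.35)) = 32.851 kPa
Final effective stress: σ'_f = σ'_0 + Δσ = 67.948 + 32.851 = 100.8 kPa.
Normally consolidated clay, so the full stress increment lies on the virgin compression line:
S_c = C_c·H/(1+e₀)·log₁₀(σ'_f/σ'_0) = 0.37×6.7/(1+0.81)×log₁₀(100.8/67.948)
    = 1.3696 × 0.17128 = 0.2346 m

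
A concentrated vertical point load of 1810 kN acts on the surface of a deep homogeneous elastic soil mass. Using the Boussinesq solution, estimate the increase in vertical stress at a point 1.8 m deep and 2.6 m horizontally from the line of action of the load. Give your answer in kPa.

Boussinesq vertical stress below a point load on an elastic half-space:
Δσ_z = 3P/(2πz²) · [1 + (r/z)²]^(−5/2)
r/z = 2.6/1.8 = 1.4444; [1+(r/z)²]^(−5/2) = 0.059753.
Δσ_z = 3×1810/(2π×1.8²) × 0.059753 = 266.73 × 0.059753 = 15.94 kPa

Δσ_z ≈ 15.9 kPa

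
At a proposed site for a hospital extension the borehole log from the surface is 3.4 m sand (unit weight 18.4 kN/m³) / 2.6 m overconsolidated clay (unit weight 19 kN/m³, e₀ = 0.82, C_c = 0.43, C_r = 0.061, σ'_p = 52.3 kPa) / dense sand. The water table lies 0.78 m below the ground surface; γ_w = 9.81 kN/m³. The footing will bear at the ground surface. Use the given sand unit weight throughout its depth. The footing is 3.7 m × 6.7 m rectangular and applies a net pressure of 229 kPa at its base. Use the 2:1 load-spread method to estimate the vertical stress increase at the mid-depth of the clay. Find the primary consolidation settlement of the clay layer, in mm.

Mid-depth of clay below the ground surface: z = 3.4 + 2.6/2 = 4.7 m.
Total vertical stress at mid-clay: σ_v = 18.4×3.4 + 19×1.3 = 87.26 kPa.
Pore pressure: u = 9.81×(4.7 − 0.78) = 38.455 kPa.
Initial effective stress: σ'_0 = σ_v − u = 87.26 − 38.455 = 48.805 kPa.
Stress increase at mid-clay by the 2:1 spreading method:
Δσ = qBL/((B+z)(L+z)) = 229×3.7×6.7/((3.7+4.7)(6.7+4.7)) = 59.283 kPa
Final effective stress: σ'_f = 48.805 + 59.283 = 108.09 kPa.
σ'_f = 108.09 > σ'_p = 52.3 kPa, so the stress path crosses the preconsolidation pressure — recompression up to σ'_p, then virgin compression beyond:
S_c = H/(1+e₀)·[C_r·log₁₀(σ'_p/σ'_0) + C_c·log₁₀(σ'_f/σ'_p)]
    = 2.6/1.82 × [0.061×log₁₀(52.3/48.805) + 0.43×log₁₀(108.09/52.3)]
    = 1.4286 × [0.0018323 + 0.13557] = 0.1963 m

S_c ≈ 196 mm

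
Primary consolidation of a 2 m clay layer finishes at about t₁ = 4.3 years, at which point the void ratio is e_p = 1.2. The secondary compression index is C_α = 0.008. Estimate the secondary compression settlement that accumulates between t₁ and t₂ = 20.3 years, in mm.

S_s ≈ 4.9 mm

Secondary compression: S_s = C_α·H/(1+e_p)·log₁₀(t₂/t₁)
S_s = 0.008×2/(1+1.2)×log₁₀(20.3/4.3)
    = 0.007273 × 0.674 = 0.004902 m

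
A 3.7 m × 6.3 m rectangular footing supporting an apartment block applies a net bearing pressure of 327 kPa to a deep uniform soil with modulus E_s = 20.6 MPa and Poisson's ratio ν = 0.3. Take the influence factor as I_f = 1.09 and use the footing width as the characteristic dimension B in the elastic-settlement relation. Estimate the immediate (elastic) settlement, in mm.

Immediate (elastic) settlement: S_e = q·B·(1−ν²)/E_s · I_f.
E_s = 20.6 MPa = 20600 kPa.
S_e = 327 × 3.7 × (1 − 0.3²) / 20600 × 1.09
    = 327 × 3.7 × 0.91 / 20600 × 1.09
    = 0.05826 m = 58.26 mm

S_e ≈ 58.3 mm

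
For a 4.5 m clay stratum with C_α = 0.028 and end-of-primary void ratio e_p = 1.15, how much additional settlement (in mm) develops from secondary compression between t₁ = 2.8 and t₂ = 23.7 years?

S_s ≈ 54.4 mm

Secondary compression: S_s = C_α·H/(1+e_p)·log₁₀(t₂/t₁)
S_s = 0.028×4.5/(1+1.15)×log₁₀(23.7/2.8)
    = 0.0586 × 0.9276 = 0.05436 m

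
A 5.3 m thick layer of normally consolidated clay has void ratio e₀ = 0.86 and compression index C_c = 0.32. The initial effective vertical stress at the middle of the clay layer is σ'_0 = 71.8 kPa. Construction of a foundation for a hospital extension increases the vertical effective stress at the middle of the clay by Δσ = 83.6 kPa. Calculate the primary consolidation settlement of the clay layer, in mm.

S_c ≈ 306 mm

Final effective stress: σ'_f = σ'_0 + Δσ = 71.8 + 83.6 = 155.4 kPa.
Normally consolidated clay, so the full stress increment lies on the virgin compression line:
S_c = C_c·H/(1+e₀)·log₁₀(σ'_f/σ'_0) = 0.32×5.3/(1+0.86)×log₁₀(155.4/71.8)
    = 0.91183 × 0.33533 = 0.3058 m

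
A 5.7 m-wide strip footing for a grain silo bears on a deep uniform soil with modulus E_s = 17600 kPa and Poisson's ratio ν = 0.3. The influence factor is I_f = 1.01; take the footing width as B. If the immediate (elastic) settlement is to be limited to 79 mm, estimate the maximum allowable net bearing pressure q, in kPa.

q ≈ 265 kPa

S_e = q·B·(1−ν²)/E_s · I_f  ⇒  q = S_e·E_s / (B·(1−ν²)·I_f).
q = 0.079 × 17600 / (5.7 × 0.91 × 1.01) = 265.4 kPa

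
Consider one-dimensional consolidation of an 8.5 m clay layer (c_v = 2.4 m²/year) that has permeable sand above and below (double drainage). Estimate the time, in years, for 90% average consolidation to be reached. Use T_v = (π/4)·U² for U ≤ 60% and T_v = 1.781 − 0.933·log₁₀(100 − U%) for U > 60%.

t ≈ 6.38 years

Drainage path length: H_d = H/2 = 4.25 m (double drainage).
U > 60%: T_v = 1.781 − 0.933·log₁₀(100 − 90) = 0.848.
t = T_v·H_d²/c_v = 0.848×4.25²/2.4 = 6.382 years.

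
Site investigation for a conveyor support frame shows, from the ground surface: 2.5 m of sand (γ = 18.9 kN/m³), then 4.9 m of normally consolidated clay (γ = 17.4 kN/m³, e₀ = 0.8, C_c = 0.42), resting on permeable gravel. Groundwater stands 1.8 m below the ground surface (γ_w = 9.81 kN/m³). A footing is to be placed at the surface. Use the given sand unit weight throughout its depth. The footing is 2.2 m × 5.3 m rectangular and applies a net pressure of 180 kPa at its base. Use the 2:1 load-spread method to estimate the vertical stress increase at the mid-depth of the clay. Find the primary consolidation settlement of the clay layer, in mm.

S_c ≈ 197 mm

Mid-depth of clay below the ground surface: z = 2.5 + 4.9/2 = 4.95 m.
Total vertical stress at mid-clay: σ_v = 18.9×2.5 + 17.4×2.45 = 89.88 kPa.
Pore pressure: u = 9.81×(4.95 − 1.8) = 30.902 kPa.
Initial effective stress: σ'_0 = σ_v − u = 89.88 − 30.902 = 58.978 kPa.
Stress increase at mid-clay by the 2:1 spreading method:
Δσ = qBL/((B+z)(L+z)) = 180×2.2×5.3/((2.2+4.95)(5.3+4.95)) = 28.638 kPa
Final effective stress: σ'_f = σ'_0 + Δσ = 58.978 + 28.638 = 87.616 kPa.
Normally consolidated clay, so the full stress increment lies on the virgin compression line:
S_c = C_c·H/(1+e₀)·log₁₀(σ'_f/σ'_0) = 0.42×4.9/(1+0.8)×log₁₀(87.616/58.978)
    = 1.1433 × 0.17189 = 0.1965 m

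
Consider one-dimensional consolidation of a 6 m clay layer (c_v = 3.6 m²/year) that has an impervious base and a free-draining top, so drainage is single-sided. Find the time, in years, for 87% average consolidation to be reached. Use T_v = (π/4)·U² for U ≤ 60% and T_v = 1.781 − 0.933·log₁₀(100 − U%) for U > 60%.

Drainage path length: H_d = H = 6 m (single drainage).
U > 60%: T_v = 1.781 − 0.933·log₁₀(100 − 87) = 0.74169.
t = T_v·H_d²/c_v = 0.74169×6²/3.6 = 7.417 years.

t ≈ 7.42 years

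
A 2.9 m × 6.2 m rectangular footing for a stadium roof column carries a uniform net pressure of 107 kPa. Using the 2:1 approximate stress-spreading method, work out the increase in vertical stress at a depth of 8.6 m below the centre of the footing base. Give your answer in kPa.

By the 2:1 method the load spreads at 1 horizontal : 2 vertical, so at depth z the loaded area has grown by z in each plan dimension:
Δσ = qBL/((B+z)(L+z)) = 107×2.9×6.2/((2.9+8.6)(6.2+8.6)) = 11.304 kPa

Δσ_z ≈ 11.3 kPa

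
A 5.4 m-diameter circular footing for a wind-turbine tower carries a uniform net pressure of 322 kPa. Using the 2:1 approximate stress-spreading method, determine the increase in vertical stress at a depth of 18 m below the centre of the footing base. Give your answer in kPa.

By the 2:1 method the load spreads at 1 horizontal : 2 vertical, so at depth z the loaded area has grown by z in each plan dimension:
Δσ ≈ qD²/(D+z)² = 322×5.4²/(5.4+18)² = 17.148 kPa

Δσ_z ≈ 17.1 kPa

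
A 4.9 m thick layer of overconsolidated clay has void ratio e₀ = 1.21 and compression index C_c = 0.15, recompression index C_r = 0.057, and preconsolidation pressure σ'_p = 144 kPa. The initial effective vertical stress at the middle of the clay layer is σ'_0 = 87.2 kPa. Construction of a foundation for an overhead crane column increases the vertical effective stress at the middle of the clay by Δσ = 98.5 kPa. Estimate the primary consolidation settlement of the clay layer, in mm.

S_c ≈ 64.3 mm

Final effective stress: σ'_f = 87.2 + 98.5 = 185.7 kPa.
σ'_f = 185.7 > σ'_p = 144 kPa, so the stress path crosses the preconsolidation pressure — recompression up to σ'_p, then virgin compression beyond:
S_c = H/(1+e₀)·[C_r·log₁₀(σ'_p/σ'_0) + C_c·log₁₀(σ'_f/σ'_p)]
    = 4.9/2.21 × [0.057×log₁₀(144/87.2) + 0.15×log₁₀(185.7/144)]
    = 2.2172 × [0.012417 + 0.016567] = 0.06426 m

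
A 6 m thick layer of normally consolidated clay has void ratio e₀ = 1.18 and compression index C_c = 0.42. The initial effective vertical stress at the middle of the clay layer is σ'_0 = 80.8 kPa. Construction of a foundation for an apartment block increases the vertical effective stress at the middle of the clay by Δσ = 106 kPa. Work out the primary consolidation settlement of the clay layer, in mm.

Final effective stress: σ'_f = σ'_0 + Δσ = 80.8 + 106 = 186.8 kPa.
Normally consolidated clay, so the full stress increment lies on the virgin compression line:
S_c = C_c·H/(1+e₀)·log₁₀(σ'_f/σ'_0) = 0.42×6/(1+1.18)×log₁₀(186.8/80.8)
    = 1.156 × 0.36397 = 0.4207 m

S_c ≈ 421 mm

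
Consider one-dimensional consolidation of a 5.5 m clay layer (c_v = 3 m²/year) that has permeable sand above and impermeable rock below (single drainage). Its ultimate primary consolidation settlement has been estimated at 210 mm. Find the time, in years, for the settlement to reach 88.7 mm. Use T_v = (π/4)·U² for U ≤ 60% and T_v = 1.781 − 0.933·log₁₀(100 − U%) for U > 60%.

Drainage path length: H_d = H = 5.5 m (single drainage).
U = S(t)/S_ult = 88.7/210 = 0.4224.
U ≤ 60%: T_v = (π/4)·U² = (π/4)×0.42238² = 0.14012.
t = T_v·H_d²/c_v = 0.14012×5.5²/3 = 1.413 years.

t ≈ 1.41 years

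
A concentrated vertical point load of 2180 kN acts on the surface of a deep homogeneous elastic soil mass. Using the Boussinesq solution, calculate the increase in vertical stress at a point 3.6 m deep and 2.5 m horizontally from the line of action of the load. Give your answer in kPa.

Boussinesq vertical stress below a point load on an elastic half-space:
Δσ_z = 3P/(2πz²) · [1 + (r/z)²]^(−5/2)
r/z = 2.5/3.6 = 0.69444; [1+(r/z)²]^(−5/2) = 0.37385.
Δσ_z = 3×2180/(2π×3.6²) × 0.37385 = 80.314 × 0.37385 = 30.03 kPa

Δσ_z ≈ 30 kPa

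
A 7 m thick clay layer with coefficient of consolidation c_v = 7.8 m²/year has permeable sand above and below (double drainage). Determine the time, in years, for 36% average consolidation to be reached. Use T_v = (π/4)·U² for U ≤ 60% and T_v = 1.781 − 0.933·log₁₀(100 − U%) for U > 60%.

Drainage path length: H_d = H/2 = 3.5 m (double drainage).
U ≤ 60%: T_v = (π/4)·U² = (π/4)×0.36² = 0.10179.
t = T_v·H_d²/c_v = 0.10179×3.5²/7.8 = 0.1599 years.

t ≈ 0.16 years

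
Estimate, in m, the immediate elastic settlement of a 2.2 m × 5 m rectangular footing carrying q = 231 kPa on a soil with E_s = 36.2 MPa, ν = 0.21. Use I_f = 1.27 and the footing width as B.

S_e ≈ 0.017 m

Immediate (elastic) settlement: S_e = q·B·(1−ν²)/E_s · I_f.
E_s = 36.2 MPa = 36200 kPa.
S_e = 231 × 2.2 × (1 − 0.21²) / 36200 × 1.27
    = 231 × 2.2 × 0.9559 / 36200 × 1.27
    = 0.01704 m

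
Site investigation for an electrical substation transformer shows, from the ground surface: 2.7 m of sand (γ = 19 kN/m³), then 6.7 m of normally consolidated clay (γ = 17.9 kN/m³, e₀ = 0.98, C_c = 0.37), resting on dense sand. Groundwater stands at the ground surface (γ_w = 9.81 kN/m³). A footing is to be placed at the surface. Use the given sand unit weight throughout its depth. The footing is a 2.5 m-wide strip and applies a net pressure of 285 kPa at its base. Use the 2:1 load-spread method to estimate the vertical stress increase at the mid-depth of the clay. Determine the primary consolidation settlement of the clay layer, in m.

Mid-depth of clay below the ground surface: z = 2.7 + 6.7/2 = 6.05 m.
Total vertical stress at mid-clay: σ_v = 19×2.7 + 17.9×3.35 = 111.27 kPa.
Pore pressure: u = 9.81×(6.05 − 0) = 59.351 kPa.
Initial effective stress: σ'_0 = σ_v − u = 111.27 − 59.351 = 51.919 kPa.
Stress increase at mid-clay by the 2:1 spreading method:
Δσ = qB/(B+z) = 285×2.5/(2.5+6.05) = 83.333 kPa
Final effective stress: σ'_f = σ'_0 + Δσ = 51.919 + 83.333 = 135.25 kPa.
Normally consolidated clay, so the full stress increment lies on the virgin compression line:
S_c = C_c·H/(1+e₀)·log₁₀(σ'_f/σ'_0) = 0.37×6.7/(1+0.98)×log₁₀(135.25/51.919)
    = 1.252 × 0.41581 = 0.5206 m

S_c ≈ 0.521 m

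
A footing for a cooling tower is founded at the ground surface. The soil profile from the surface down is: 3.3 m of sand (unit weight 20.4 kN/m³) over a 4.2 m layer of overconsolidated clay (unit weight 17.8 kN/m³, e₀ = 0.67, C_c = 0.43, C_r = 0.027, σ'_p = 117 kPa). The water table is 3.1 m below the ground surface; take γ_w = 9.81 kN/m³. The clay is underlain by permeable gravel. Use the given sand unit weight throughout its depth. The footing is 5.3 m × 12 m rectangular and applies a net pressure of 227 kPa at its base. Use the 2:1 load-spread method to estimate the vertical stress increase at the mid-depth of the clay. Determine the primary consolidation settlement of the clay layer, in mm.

Mid-depth of clay below the ground surface: z = 3.3 + 4.2/2 = 5.4 m.
Total vertical stress at mid-clay: σ_v = 20.4×3.3 + 17.8×2.1 = 104.7 kPa.
Pore pressure: u = 9.81×(5.4 − 3.1) = 22.563 kPa.
Initial effective stress: σ'_0 = σ_v − u = 104.7 − 22.563 = 82.137 kPa.
Stress increase at mid-clay by the 2:1 spreading method:
Δσ = qBL/((B+z)(L+z)) = 227×5.3×12/((5.3+5.4)(12+5.4)) = 77.544 kPa
Final effective stress: σ'_f = 82.137 + 77.544 = 159.68 kPa.
σ'_f = 159.68 > σ'_p = 117 kPa, so the stress path crosses the preconsolidation pressure — recompression up to σ'_p, then virgin compression beyond:
S_c = H/(1+e₀)·[C_r·log₁₀(σ'_p/σ'_0) + C_c·log₁₀(σ'_f/σ'_p)]
    = 4.2/1.67 × [0.027×log₁₀(117/82.137) + 0.43×log₁₀(159.68/117)]
    = 2.515 × [0.0041485 + 0.058078] = 0.1565 m

S_c ≈ 156 mm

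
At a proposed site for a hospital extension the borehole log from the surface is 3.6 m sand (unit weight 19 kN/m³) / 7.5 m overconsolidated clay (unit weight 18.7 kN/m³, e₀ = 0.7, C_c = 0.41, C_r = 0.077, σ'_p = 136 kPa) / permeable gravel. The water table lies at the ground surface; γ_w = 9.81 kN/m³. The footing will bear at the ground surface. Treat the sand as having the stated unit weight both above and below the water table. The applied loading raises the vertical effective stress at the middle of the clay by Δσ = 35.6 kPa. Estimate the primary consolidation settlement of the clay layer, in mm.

S_c ≈ 63.3 mm

Mid-depth of clay below the ground surface: z = 3.6 + 7.5/2 = 7.35 m.
Total vertical stress at mid-clay: σ_v = 19×3.6 + 18.7×3.75 = 138.53 kPa.
Pore pressure: u = 9.81×(7.35 − 0) = 72.103 kPa.
Initial effective stress: σ'_0 = σ_v − u = 138.53 − 72.103 = 66.427 kPa.
Final effective stress: σ'_f = 66.427 + 35.6 = 102.03 kPa.
σ'_f = 102.03 ≤ σ'_p = 136 kPa, so the clay remains overconsolidated and only the recompression index applies:
S_c = C_r·H/(1+e₀)·log₁₀(σ'_f/σ'_0) = 0.077×7.5/1.7×log₁₀(102.03/66.427)
    = 0.33971 × 0.18638 = 0.06331 m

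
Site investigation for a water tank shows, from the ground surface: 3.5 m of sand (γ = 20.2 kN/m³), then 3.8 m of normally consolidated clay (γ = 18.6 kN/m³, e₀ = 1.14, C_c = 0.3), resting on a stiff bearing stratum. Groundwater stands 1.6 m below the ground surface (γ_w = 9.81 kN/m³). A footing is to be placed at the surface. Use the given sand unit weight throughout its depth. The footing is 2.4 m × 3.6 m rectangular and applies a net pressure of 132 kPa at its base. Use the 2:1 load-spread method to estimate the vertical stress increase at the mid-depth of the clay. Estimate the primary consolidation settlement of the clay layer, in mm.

S_c ≈ 49.1 mm

Mid-depth of clay below the ground surface: z = 3.5 + 3.8/2 = 5.4 m.
Total vertical stress at mid-clay: σ_v = 20.2×3.5 + 18.6×1.9 = 106.04 kPa.
Pore pressure: u = 9.81×(5.4 − 1.6) = 37.278 kPa.
Initial effective stress: σ'_0 = σ_v − u = 106.04 − 37.278 = 68.762 kPa.
Stress increase at mid-clay by the 2:1 spreading method:
Δσ = qBL/((B+z)(L+z)) = 132×2.4×3.6/((2.4+5.4)(3.6+5.4)) = 16.246 kPa
Final effective stress: σ'_f = σ'_0 + Δσ = 68.762 + 16.246 = 85.008 kPa.
Normally consolidated clay, so the full stress increment lies on the virgin compression line:
S_c = C_c·H/(1+e₀)·log₁₀(σ'_f/σ'_0) = 0.3×3.8/(1+1.14)×log₁₀(85.008/68.762)
    = 0.53271 × 0.092111 = 0.04907 m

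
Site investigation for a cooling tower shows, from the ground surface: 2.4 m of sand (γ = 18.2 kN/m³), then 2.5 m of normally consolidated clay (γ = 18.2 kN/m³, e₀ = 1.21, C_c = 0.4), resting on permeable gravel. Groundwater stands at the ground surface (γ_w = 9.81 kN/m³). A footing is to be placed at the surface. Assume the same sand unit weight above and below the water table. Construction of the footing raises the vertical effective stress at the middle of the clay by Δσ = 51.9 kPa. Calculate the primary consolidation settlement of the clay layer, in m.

Mid-depth of clay below the ground surface: z = 2.4 + 2.5/2 = 3.65 m.
Total vertical stress at mid-clay: σ_v = 18.2×2.4 + 18.2×1.25 = 66.43 kPa.
Pore pressure: u = 9.81×(3.65 − 0) = 35.806 kPa.
Initial effective stress: σ'_0 = σ_v − u = 66.43 − 35.806 = 30.624 kPa.
Final effective stress: σ'_f = σ'_0 + Δσ = 30.624 + 51.9 = 82.524 kPa.
Normally consolidated clay, so the full stress increment lies on the virgin compression line:
S_c = C_c·H/(1+e₀)·log₁₀(σ'_f/σ'_0) = 0.4×2.5/(1+1.21)×log₁₀(82.524/30.624)
    = 0.45249 × 0.43052 = 0.1948 m

S_c ≈ 0.195 m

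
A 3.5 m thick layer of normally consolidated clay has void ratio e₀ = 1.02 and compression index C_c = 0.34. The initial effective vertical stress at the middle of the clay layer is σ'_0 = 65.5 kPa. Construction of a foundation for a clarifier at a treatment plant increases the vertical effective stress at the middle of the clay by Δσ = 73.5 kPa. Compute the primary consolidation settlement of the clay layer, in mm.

S_c ≈ 193 mm

Final effective stress: σ'_f = σ'_0 + Δσ = 65.5 + 73.5 = 139 kPa.
Normally consolidated clay, so the full stress increment lies on the virgin compression line:
S_c = C_c·H/(1+e₀)·log₁₀(σ'_f/σ'_0) = 0.34×3.5/(1+1.02)×log₁₀(139/65.5)
    = 0.58911 × 0.32677 = 0.1925 m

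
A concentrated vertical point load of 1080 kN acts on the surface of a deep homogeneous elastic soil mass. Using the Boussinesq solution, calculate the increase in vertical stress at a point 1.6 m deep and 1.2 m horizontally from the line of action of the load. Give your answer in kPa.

Δσ_z ≈ 66 kPa

Boussinesq vertical stress below a point load on an elastic half-space:
Δσ_z = 3P/(2πz²) · [1 + (r/z)²]^(−5/2)
r/z = 1.2/1.6 = 0.75; [1+(r/z)²]^(−5/2) = 0.32768.
Δσ_z = 3×1080/(2π×1.6²) × 0.32768 = 201.43 × 0.32768 = 66 kPa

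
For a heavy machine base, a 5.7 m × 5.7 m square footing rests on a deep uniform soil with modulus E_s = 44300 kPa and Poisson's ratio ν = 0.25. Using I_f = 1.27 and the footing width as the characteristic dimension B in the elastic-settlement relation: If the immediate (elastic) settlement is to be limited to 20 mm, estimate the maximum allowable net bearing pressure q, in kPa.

q ≈ 131 kPa

S_e = q·B·(1−ν²)/E_s · I_f  ⇒  q = S_e·E_s / (B·(1−ν²)·I_f).
q = 0.02 × 44300 / (5.7 × 0.9375 × 1.27) = 130.6 kPa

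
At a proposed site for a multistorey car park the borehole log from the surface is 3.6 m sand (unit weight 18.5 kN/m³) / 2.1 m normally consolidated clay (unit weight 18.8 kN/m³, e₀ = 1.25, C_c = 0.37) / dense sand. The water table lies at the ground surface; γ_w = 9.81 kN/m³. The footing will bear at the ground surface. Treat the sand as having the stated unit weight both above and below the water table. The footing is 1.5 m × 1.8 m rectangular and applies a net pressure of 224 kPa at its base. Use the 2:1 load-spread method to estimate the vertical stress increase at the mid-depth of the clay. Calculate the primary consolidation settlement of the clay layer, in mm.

S_c ≈ 47.7 mm

Mid-depth of clay below the ground surface: z = 3.6 + 2.1/2 = 4.65 m.
Total vertical stress at mid-clay: σ_v = 18.5×3.6 + 18.8×1.05 = 86.34 kPa.
Pore pressure: u = 9.81×(4.65 − 0) = 45.617 kPa.
Initial effective stress: σ'_0 = σ_v − u = 86.34 − 45.617 = 40.723 kPa.
Stress increase at mid-clay by the 2:1 spreading method:
Δσ = qBL/((B+z)(L+z)) = 224×1.5×1.8/((1.5+4.65)(1.8+4.65)) = 15.247 kPa
Final effective stress: σ'_f = σ'_0 + Δσ = 40.723 + 15.247 = 55.97 kPa.
Normally consolidated clay, so the full stress increment lies on the virgin compression line:
S_c = C_c·H/(1+e₀)·log₁₀(σ'_f/σ'_0) = 0.37×2.1/(1+1.25)×log₁₀(55.97/40.723)
    = 0.34533 × 0.13812 = 0.0477 m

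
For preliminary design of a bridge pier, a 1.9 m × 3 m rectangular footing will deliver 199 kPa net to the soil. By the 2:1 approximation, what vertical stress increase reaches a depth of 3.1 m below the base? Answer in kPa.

By the 2:1 method the load spreads at 1 horizontal : 2 vertical, so at depth z the loaded area has grown by z in each plan dimension:
Δσ = qBL/((B+z)(L+z)) = 199×1.9×3/((1.9+3.1)(3+3.1)) = 37.19 kPa

Δσ_z ≈ 37.2 kPa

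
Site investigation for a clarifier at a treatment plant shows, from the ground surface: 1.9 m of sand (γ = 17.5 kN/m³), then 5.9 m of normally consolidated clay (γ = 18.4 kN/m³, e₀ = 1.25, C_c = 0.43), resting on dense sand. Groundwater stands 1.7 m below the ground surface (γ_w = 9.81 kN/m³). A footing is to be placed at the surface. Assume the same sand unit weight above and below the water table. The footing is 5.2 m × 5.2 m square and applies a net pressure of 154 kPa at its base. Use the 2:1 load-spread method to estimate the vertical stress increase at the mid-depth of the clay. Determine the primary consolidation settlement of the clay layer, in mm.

Mid-depth of clay below the ground surface: z = 1.9 + 5.9/2 = 4.85 m.
Total vertical stress at mid-clay: σ_v = 17.5×1.9 + 18.4×2.95 = 87.53 kPa.
Pore pressure: u = 9.81×(4.85 − 1.7) = 30.902 kPa.
Initial effective stress: σ'_0 = σ_v − u = 87.53 − 30.902 = 56.628 kPa.
Stress increase at mid-clay by the 2:1 spreading method:
Δσ = qBL/((B+z)(L+z)) = 154×5.2×5.2/((5.2+4.85)(5.2+4.85)) = 41.228 kPa
Final effective stress: σ'_f = σ'_0 + Δσ = 56.628 + 41.228 = 97.856 kPa.
Normally consolidated clay, so the full stress increment lies on the virgin compression line:
S_c = C_c·H/(1+e₀)·log₁₀(σ'_f/σ'_0) = 0.43×5.9/(1+1.25)×log₁₀(97.856/56.628)
    = 1.1276 × 0.23756 = 0.2679 m

S_c ≈ 268 mm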